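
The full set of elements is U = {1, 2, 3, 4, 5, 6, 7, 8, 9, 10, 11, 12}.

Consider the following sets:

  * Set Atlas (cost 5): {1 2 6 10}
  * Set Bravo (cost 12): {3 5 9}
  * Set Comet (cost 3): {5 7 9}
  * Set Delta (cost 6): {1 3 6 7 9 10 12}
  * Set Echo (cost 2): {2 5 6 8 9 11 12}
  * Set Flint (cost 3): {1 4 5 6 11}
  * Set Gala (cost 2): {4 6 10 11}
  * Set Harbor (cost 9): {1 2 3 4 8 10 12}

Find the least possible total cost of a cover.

10

Delta, Echo, Gala together cover every element (Delta ∪ Echo ∪ Gala = {1, 2, 3, 4, 5, 6, 7, 8, 9, 10, 11, 12}); total cost 6 + 2 + 2 = 10.
No covering selection has total cost below 10.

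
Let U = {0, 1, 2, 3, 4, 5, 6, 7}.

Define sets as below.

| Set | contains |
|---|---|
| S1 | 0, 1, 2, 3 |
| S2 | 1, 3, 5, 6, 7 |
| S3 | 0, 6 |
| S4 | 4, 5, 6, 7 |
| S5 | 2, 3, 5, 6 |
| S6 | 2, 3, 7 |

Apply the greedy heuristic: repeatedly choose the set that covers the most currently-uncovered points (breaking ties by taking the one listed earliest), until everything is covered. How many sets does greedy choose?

3

Greedy: pick S2 (covers 5 new) → pick S1 (covers 2 new) → pick S4 (covers 1 new). Total picks: 3.
(The true minimum cover uses only 2 sets, so greedy is not optimal here.)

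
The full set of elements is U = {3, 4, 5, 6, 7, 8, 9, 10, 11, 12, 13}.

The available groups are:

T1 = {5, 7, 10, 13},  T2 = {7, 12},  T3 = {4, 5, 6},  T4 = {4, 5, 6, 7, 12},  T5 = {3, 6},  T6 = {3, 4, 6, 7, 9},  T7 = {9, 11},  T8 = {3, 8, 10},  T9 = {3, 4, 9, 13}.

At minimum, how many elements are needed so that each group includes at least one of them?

The 4 elements {6, 7, 9, 10} hit every group.
The groups T2, T3, T7, T8 are pairwise disjoint, so any hitting set needs a separate element for each — at least 4. Hence 4 is optimal.

4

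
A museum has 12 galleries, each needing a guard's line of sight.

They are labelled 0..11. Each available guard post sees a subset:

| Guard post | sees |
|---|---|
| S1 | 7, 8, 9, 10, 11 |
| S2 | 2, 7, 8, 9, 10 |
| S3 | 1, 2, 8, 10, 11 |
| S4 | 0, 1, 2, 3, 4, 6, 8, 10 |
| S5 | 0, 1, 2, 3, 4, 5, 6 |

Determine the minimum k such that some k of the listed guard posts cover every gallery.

Take {S1, S5}. Their union is {0, 1, 2, 3, 4, 5, 6, 7, 8, 9, 10, 11}, which is all 12 galleries.
No single guard post has all 12 galleries (the largest, S4, has 8), so 2 is optimal.

2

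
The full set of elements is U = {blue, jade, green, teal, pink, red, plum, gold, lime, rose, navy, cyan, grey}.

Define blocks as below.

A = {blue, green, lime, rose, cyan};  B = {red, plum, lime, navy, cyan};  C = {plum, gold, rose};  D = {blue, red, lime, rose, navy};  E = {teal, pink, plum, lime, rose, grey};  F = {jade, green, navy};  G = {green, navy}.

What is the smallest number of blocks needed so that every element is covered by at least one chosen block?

B and C and D and E and F together: B ∪ C ∪ D ∪ E ∪ F = {blue, jade, green, teal, pink, red, plum, gold, lime, rose, navy, cyan, grey} — every element is covered.
No 4 of the 7 blocks cover everything (all 35 combinations miss at least one element), so 5 is optimal.

5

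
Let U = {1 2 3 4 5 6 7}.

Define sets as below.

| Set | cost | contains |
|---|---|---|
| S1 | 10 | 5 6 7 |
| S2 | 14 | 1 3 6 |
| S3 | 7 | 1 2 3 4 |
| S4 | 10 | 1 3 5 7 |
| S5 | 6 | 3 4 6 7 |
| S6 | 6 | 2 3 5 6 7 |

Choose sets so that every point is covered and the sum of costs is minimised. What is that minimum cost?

S3, S6 together cover every point (S3 ∪ S6 = {1, 2, 3, 4, 5, 6, 7}); total cost 7 + 6 = 13.
No covering selection has total cost below 13.

13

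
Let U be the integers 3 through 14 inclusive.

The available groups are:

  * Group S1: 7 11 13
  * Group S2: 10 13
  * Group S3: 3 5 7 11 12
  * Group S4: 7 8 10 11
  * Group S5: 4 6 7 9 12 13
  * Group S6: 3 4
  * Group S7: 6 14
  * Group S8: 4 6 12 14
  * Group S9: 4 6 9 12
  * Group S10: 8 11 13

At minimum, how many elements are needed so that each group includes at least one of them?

The 4 elements {4, 10, 11, 14} hit every group.
No choice of 3 elements meets every group, so 4 is the minimum.

4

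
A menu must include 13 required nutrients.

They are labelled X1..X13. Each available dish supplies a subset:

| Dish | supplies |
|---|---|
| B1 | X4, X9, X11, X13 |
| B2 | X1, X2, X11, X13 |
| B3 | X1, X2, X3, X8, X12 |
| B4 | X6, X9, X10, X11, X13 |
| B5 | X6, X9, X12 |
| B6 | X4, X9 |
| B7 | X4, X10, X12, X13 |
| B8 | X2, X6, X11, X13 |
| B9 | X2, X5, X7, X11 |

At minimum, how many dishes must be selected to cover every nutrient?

B3 and B5 and B7 and B9 together: B3 ∪ B5 ∪ B7 ∪ B9 = {X1, X2, X3, X4, X5, X6, X7, X8, X9, X10, X11, X12, X13} — every nutrient is covered.
Only B9 contains X5, so B9 is forced; the remaining 9 nutrients need at least 3 more dishes (each remaining dish adds at most 4) — so at least 4 dishes are needed, and 4 is optimal.

4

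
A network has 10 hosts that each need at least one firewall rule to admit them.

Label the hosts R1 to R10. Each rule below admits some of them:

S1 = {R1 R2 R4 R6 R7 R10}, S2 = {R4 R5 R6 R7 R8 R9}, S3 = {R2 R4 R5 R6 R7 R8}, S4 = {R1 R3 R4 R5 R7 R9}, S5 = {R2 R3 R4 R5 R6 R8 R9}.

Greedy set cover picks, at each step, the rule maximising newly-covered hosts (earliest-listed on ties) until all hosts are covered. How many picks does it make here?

2

Greedy: pick S5 (covers 7 new) → pick S1 (covers 3 new). Total picks: 2.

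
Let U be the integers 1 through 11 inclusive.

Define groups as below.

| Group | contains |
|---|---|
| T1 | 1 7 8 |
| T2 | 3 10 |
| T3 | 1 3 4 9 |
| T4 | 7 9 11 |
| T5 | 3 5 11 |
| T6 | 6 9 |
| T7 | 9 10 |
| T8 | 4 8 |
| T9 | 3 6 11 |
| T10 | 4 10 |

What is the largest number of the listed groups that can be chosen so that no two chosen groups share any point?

4

T1, T5, T6, T10 are pairwise disjoint (T1={1,7,8}; T5={3,5,11}; T6={6,9}; T10={4,10}).
Every remaining group overlaps one of these, and no 5 of the listed groups are pairwise disjoint, so 4 is the maximum.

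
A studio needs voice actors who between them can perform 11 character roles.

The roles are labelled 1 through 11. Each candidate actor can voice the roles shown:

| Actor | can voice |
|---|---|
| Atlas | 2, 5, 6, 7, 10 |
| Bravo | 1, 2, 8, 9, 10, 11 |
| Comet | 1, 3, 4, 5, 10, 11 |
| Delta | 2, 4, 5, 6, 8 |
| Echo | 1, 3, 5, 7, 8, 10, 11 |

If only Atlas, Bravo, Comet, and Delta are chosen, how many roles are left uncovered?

Union of Atlas, Bravo, Comet, Delta = {1, 2, 3, 4, 5, 6, 7, 8, 9, 10, 11} — that's every role, so 0 are uncovered.

0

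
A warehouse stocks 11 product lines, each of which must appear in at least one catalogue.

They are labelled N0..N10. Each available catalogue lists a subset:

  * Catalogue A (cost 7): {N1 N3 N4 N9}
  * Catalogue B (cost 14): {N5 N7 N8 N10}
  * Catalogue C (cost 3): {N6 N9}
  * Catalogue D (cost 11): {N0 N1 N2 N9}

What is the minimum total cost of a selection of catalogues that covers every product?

35

A, B, C, D together cover every product (A ∪ B ∪ C ∪ D = {N0, N1, N2, N3, N4, N5, N6, N7, N8, N9, N10}); total cost 7 + 14 + 3 + 11 = 35.
No covering selection has total cost below 35.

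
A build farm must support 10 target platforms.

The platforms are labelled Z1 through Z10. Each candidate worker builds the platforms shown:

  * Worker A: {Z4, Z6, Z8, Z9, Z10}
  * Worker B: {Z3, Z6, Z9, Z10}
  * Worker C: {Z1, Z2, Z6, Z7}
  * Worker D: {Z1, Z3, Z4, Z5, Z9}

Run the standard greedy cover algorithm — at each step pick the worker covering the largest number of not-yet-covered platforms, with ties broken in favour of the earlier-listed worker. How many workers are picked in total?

3

Greedy: pick A (covers 5 new) → pick C (covers 3 new) → pick D (covers 2 new). Total picks: 3.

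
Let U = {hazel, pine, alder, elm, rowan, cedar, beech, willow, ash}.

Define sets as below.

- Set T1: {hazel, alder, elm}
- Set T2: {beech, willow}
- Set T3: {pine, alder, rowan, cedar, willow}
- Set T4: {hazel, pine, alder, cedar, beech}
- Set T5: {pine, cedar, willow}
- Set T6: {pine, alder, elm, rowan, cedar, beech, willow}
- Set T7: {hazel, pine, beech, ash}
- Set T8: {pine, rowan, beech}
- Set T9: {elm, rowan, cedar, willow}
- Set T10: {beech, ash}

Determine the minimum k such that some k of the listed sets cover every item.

T6 and T7 cover everything between them: the union {hazel, pine, alder, elm, rowan, cedar, beech, willow, ash} is all of U.
No single set has all 9 items (the largest, T6, has 7), so 2 is optimal.

2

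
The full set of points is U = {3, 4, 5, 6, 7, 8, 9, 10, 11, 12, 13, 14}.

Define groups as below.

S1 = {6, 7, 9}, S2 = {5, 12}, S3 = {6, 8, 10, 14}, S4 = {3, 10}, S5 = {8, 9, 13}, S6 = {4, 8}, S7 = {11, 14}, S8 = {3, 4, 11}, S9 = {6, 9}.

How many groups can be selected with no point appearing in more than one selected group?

S2, S4, S6, S7, S9 are pairwise disjoint (S2={5,12}; S4={3,10}; S6={4,8}; S7={11,14}; S9={6,9}).
Every remaining group overlaps one of these, and no 6 of the listed groups are pairwise disjoint, so 5 is the maximum.

5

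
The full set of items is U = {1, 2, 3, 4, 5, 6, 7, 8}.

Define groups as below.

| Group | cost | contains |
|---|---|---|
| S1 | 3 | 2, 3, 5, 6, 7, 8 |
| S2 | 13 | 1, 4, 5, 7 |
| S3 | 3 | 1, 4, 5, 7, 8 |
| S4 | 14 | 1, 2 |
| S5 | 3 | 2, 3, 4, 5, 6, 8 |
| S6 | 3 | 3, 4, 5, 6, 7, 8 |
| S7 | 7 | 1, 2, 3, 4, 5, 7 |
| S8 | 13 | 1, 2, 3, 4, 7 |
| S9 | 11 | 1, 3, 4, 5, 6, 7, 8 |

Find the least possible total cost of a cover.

6

S3, S5 together cover every item (S3 ∪ S5 = {1, 2, 3, 4, 5, 6, 7, 8}); total cost 3 + 3 = 6.
No covering selection has total cost below 6.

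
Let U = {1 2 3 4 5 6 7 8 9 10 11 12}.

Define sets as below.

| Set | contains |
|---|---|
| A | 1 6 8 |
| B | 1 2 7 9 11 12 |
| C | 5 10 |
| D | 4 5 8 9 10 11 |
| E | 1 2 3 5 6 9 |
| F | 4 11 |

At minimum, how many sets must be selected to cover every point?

Take {B, D, E}. Their union is {1, 2, 3, 4, 5, 6, 7, 8, 9, 10, 11, 12}, which is all 12 points.
Only E contains 3, so E is forced; the remaining 6 points need at least 2 more sets (each remaining set adds at most 4) — so at least 3 sets are needed, and 3 is optimal.

3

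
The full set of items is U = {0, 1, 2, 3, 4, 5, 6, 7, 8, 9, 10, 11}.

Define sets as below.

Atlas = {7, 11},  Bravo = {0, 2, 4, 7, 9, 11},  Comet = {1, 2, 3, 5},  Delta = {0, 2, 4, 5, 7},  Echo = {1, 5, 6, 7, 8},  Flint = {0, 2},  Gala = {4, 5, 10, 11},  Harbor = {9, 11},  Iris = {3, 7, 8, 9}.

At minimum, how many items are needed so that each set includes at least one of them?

3

Take H = {2, 7, 11}. Each listed set contains at least one of these, so H is a hitting set of size 3.
The sets Echo, Flint, Harbor are pairwise disjoint, so any hitting set needs a separate item for each — at least 3. Hence 3 is optimal.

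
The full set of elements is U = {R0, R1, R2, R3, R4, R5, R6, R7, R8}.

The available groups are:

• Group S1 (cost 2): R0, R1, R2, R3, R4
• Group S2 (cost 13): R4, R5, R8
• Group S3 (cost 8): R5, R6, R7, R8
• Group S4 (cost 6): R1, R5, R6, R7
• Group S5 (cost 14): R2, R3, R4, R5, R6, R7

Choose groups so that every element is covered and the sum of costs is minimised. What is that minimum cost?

10

S1, S3 together cover every element (S1 ∪ S3 = {R0, R1, R2, R3, R4, R5, R6, R7, R8}); total cost 2 + 8 = 10.
No covering selection has total cost below 10.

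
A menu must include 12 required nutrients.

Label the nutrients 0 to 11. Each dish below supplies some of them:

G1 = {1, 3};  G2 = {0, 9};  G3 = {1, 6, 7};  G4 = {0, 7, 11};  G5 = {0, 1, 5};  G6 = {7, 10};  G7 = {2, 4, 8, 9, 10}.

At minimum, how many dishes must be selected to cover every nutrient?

5

Take {G1, G3, G4, G5, G7}. Their union is {0, 1, 2, 3, 4, 5, 6, 7, 8, 9, 10, 11}, which is all 12 nutrients.
No 4 of the 7 dishes cover everything (all 35 combinations miss at least one nutrient), so 5 is optimal.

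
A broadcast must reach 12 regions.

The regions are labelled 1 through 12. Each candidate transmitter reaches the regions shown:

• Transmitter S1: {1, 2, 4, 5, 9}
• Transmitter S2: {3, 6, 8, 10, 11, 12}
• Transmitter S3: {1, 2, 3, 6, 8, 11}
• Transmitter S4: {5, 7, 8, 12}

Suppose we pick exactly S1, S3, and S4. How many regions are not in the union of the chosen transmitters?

Union of S1, S3, S4 = {1, 2, 3, 4, 5, 6, 7, 8, 9, 11, 12}.
Not covered: 10 — 1 region.

1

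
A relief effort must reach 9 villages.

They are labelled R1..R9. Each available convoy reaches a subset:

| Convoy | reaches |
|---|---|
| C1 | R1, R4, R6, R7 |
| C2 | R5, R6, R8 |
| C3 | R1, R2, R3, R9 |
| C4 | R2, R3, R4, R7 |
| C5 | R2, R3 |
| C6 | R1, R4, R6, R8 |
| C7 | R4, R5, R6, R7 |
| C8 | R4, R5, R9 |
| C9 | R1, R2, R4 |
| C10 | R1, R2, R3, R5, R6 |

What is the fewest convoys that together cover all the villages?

C4 and C6 and C8 together: C4 ∪ C6 ∪ C8 = {R1, R2, R3, R4, R5, R6, R7, R8, R9} — every village is covered.
No 2 of the 10 convoys cover everything (all 45 combinations miss at least one village), so 3 is optimal.

3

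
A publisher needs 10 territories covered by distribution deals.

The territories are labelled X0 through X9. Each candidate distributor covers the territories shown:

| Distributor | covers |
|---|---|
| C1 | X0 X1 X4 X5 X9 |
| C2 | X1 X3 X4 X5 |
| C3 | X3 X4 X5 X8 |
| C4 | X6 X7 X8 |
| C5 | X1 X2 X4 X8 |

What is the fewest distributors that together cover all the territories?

4

Take {C1, C2, C4, C5}. Their union is {X0, X1, X2, X3, X4, X5, X6, X7, X8, X9}, which is all 10 territories.
No 3 of the 5 distributors cover everything (all 10 combinations miss at least one territory), so 4 is optimal.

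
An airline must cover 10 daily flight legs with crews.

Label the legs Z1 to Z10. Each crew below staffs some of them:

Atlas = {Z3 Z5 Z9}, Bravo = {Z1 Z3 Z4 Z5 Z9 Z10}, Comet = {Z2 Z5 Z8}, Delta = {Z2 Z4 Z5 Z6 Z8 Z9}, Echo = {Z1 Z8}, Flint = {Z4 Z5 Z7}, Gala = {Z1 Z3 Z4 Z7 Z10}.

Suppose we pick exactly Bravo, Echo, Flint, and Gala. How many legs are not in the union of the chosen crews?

Union of Bravo, Echo, Flint, Gala = {Z1, Z3, Z4, Z5, Z7, Z8, Z9, Z10}.
Not covered: Z2, Z6 — 2 legs.

2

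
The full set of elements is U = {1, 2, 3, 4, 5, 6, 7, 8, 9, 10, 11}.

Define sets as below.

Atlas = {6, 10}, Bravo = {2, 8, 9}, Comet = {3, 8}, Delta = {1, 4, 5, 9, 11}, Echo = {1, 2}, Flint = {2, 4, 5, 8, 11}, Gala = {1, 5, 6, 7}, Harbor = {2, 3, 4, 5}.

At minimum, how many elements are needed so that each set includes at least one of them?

4

Take H = {2, 6, 8, 11}. Each listed set contains at least one of these, so H is a hitting set of size 4.
No choice of 3 elements meets every set, so 4 is the minimum.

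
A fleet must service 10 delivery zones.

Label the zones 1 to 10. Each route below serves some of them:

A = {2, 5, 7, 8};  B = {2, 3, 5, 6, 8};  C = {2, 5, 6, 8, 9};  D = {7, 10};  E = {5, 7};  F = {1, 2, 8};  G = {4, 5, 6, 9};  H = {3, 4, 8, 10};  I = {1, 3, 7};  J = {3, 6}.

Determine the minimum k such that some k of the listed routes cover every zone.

Take {C, H, I}. Their union is {1, 2, 3, 4, 5, 6, 7, 8, 9, 10}, which is all 10 zones.
No 2 of the 10 routes cover everything (all 45 combinations miss at least one zone), so 3 is optimal.

3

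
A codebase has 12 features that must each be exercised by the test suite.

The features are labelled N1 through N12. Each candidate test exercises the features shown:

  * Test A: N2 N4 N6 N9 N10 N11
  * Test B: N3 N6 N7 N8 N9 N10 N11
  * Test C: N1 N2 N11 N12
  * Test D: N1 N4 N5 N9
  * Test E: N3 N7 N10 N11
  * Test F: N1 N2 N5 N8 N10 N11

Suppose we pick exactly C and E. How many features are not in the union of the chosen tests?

5

Union of C, E = {N1, N2, N3, N7, N10, N11, N12}.
Not covered: N4, N5, N6, N8, N9 — 5 features.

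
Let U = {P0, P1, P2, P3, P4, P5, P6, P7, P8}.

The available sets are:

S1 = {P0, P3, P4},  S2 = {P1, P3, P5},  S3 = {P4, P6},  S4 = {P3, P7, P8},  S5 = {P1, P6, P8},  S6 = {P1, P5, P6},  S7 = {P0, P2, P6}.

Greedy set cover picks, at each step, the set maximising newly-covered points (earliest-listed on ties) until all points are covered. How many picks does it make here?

5

Greedy: pick S1 (covers 3 new) → pick S5 (covers 3 new) → pick S2 (covers 1 new) → pick S4 (covers 1 new) → pick S7 (covers 1 new). Total picks: 5.
(The true minimum cover uses only 4 sets, so greedy is not optimal here.)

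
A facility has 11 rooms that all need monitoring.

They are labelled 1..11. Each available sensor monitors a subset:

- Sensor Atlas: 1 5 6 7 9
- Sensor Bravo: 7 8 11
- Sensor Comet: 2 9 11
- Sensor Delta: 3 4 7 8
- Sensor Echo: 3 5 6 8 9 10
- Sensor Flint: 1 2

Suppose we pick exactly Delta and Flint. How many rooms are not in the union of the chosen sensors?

Union of Delta, Flint = {1, 2, 3, 4, 7, 8}.
Not covered: 5, 6, 9, 10, 11 — 5 rooms.

5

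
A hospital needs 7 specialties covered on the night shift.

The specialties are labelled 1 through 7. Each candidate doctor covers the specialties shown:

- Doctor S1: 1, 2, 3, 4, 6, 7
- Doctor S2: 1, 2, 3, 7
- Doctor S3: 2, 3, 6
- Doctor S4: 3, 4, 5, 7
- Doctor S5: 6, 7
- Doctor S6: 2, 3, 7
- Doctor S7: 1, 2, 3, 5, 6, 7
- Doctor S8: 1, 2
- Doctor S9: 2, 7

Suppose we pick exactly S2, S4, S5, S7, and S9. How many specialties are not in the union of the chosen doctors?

0

Union of S2, S4, S5, S7, S9 = {1, 2, 3, 4, 5, 6, 7} — that's every specialty, so 0 are uncovered.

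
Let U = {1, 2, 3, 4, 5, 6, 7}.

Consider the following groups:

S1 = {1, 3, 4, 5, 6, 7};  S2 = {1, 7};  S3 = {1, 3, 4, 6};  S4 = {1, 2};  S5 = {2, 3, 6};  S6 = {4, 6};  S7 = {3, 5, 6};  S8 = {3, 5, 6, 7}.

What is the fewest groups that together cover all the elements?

2

Take {S1, S4}. Their union is {1, 2, 3, 4, 5, 6, 7}, which is all 7 elements.
No single group has all 7 elements (the largest, S1, has 6), so 2 is optimal.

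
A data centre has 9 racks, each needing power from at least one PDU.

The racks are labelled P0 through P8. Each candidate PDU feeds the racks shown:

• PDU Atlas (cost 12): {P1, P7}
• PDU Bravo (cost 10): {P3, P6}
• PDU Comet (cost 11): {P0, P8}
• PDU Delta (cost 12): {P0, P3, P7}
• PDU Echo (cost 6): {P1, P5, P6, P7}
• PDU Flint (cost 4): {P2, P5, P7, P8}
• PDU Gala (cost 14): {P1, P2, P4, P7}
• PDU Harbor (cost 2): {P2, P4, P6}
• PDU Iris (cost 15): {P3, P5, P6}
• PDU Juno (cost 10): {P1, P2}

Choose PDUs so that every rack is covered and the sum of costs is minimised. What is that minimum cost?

Delta, Echo, Flint, Harbor together cover every rack (Delta ∪ Echo ∪ Flint ∪ Harbor = {P0, P1, P2, P3, P4, P5, P6, P7, P8}); total cost 12 + 6 + 4 + 2 = 24.
No covering selection has total cost below 24.

24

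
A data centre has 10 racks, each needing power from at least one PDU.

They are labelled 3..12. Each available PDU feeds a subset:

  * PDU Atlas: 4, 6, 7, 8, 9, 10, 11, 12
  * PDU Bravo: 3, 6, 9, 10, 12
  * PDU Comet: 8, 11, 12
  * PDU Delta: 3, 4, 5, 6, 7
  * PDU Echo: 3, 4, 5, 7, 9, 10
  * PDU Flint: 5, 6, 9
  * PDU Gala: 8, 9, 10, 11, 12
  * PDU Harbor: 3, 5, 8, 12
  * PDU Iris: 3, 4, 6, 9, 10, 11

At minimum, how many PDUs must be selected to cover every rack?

2

Atlas and Delta together: Atlas ∪ Delta = {3, 4, 5, 6, 7, 8, 9, 10, 11, 12} — every rack is covered.
No single PDU has all 10 racks (the largest, Atlas, has 8), so 2 is optimal.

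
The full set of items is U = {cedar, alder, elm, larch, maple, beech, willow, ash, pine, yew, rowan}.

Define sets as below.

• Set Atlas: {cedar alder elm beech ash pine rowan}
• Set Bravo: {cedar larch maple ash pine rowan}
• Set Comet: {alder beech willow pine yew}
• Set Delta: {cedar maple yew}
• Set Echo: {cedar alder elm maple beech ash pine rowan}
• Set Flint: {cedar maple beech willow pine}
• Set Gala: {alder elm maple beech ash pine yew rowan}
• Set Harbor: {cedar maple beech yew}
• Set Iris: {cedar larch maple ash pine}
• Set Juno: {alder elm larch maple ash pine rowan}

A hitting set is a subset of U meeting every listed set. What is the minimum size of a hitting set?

2

Take H = {cedar, alder}. Each listed set contains at least one of these, so H is a hitting set of size 2.
No single item lies in every set, so at least 2 are needed and 2 is optimal.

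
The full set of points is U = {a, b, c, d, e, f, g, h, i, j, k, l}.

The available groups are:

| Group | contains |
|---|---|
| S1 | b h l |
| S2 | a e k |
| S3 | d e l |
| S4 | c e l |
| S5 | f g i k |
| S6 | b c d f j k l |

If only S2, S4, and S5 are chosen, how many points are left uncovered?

4

Union of S2, S4, S5 = {a, c, e, f, g, i, k, l}.
Not covered: b, d, h, j — 4 points.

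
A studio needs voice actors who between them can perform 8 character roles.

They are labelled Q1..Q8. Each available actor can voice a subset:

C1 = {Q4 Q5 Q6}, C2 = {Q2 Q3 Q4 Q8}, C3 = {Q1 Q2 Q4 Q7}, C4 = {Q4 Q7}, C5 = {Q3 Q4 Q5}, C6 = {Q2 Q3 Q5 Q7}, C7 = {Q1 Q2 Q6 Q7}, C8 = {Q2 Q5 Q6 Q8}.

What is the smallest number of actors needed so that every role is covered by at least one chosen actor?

C2 and C3 and C8 together: C2 ∪ C3 ∪ C8 = {Q1, Q2, Q3, Q4, Q5, Q6, Q7, Q8} — every role is covered.
No 2 of the 8 actors cover everything (all 28 combinations miss at least one role), so 3 is optimal.

3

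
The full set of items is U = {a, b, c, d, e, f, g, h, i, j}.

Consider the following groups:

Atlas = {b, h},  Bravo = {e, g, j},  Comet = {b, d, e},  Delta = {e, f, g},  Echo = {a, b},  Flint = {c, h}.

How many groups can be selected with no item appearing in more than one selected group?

Delta, Echo, Flint are pairwise disjoint (Delta={e,f,g}; Echo={a,b}; Flint={c,h}).
Every remaining group overlaps one of these, and no 4 of the listed groups are pairwise disjoint, so 3 is the maximum.

3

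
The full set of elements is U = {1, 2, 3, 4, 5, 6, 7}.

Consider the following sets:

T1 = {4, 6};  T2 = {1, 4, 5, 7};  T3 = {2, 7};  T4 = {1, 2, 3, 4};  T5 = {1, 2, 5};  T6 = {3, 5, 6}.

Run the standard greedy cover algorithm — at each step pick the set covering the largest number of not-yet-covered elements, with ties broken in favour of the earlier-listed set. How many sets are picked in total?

Greedy: pick T2 (covers 4 new) → pick T4 (covers 2 new) → pick T1 (covers 1 new). Total picks: 3.

3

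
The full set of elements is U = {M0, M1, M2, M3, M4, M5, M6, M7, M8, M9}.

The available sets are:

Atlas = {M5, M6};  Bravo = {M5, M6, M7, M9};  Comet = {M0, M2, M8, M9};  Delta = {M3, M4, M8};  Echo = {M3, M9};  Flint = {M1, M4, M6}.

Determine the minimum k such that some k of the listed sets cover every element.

Bravo, Comet, Echo, and Flint cover everything between them: the union {M0, M1, M2, M3, M4, M5, M6, M7, M8, M9} is all of U.
No 3 of the 6 sets cover everything (all 20 combinations miss at least one element), so 4 is optimal.

4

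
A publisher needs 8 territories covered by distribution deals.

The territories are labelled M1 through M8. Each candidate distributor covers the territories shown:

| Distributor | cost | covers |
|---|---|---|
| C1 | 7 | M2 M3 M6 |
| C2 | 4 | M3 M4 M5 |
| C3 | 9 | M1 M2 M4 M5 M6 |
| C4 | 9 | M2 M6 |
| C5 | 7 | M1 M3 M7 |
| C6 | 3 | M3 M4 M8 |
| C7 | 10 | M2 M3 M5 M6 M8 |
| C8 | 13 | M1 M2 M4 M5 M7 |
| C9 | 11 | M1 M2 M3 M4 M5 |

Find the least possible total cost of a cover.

C3, C5, C6 together cover every territory (C3 ∪ C5 ∪ C6 = {M1, M2, M3, M4, M5, M6, M7, M8}); total cost 9 + 7 + 3 = 19.
No covering selection has total cost below 19.

19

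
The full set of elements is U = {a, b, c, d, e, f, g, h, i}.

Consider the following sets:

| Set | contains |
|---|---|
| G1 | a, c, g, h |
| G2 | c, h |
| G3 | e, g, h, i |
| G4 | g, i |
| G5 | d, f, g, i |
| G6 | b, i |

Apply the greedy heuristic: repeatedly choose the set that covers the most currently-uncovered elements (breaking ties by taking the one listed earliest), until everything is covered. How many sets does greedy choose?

4

Greedy: pick G1 (covers 4 new) → pick G5 (covers 3 new) → pick G3 (covers 1 new) → pick G6 (covers 1 new). Total picks: 4.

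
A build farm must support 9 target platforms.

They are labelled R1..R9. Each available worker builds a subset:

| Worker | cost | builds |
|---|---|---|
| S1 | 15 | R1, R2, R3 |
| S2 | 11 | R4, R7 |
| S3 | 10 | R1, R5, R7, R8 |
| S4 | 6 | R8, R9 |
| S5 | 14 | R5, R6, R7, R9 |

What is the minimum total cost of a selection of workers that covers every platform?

S1, S2, S4, S5 together cover every platform (S1 ∪ S2 ∪ S4 ∪ S5 = {R1, R2, R3, R4, R5, R6, R7, R8, R9}); total cost 15 + 11 + 6 + 14 = 46.
The greedy pick S3, S4, S1, S2, S5 costs 56; no covering selection beats 46.

46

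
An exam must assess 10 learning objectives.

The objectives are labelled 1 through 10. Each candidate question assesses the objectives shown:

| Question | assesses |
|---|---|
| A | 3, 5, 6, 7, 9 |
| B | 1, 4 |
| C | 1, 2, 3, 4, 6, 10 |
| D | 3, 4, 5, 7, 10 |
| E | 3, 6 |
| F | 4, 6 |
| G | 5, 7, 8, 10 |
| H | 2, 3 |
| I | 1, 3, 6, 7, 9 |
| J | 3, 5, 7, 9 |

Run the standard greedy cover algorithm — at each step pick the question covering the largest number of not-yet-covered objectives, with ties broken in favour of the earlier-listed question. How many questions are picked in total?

3

Greedy: pick C (covers 6 new) → pick A (covers 3 new) → pick G (covers 1 new). Total picks: 3.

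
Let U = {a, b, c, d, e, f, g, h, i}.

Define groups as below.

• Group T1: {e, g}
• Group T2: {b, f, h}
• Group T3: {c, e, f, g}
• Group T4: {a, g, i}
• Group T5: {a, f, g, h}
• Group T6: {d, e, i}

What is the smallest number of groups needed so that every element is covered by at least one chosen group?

4

T2, T3, T4, and T6 cover everything between them: the union {a, b, c, d, e, f, g, h, i} is all of U.
Only T3 contains c, so T3 is forced; the remaining 5 elements need at least 3 more groups (each remaining group adds at most 2) — so at least 4 groups are needed, and 4 is optimal.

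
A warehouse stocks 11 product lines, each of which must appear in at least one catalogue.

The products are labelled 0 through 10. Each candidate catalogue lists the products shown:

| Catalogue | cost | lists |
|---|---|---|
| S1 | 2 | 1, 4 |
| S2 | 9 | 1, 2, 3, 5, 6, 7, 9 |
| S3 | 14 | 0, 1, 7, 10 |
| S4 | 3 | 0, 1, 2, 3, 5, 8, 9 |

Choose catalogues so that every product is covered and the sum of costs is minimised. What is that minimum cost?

28

S1, S2, S3, S4 together cover every product (S1 ∪ S2 ∪ S3 ∪ S4 = {0, 1, 2, 3, 4, 5, 6, 7, 8, 9, 10}); total cost 2 + 9 + 14 + 3 = 28.
No covering selection has total cost below 28.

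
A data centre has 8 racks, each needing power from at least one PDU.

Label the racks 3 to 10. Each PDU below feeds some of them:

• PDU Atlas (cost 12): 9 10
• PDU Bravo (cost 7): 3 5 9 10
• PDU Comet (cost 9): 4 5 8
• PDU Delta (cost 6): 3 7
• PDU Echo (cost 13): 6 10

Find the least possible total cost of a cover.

35

Bravo, Comet, Delta, Echo together cover every rack (Bravo ∪ Comet ∪ Delta ∪ Echo = {3, 4, 5, 6, 7, 8, 9, 10}); total cost 7 + 9 + 6 + 13 = 35.
No covering selection has total cost below 35.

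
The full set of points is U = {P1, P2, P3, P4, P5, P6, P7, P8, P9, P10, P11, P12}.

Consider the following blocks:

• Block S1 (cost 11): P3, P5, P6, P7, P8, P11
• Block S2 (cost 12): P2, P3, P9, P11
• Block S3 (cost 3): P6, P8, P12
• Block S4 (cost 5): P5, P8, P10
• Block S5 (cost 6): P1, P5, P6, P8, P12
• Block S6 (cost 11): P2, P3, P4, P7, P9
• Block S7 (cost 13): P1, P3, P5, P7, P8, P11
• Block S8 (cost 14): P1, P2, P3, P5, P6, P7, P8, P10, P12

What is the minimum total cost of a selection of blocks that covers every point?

32

S3, S4, S6, S7 together cover every point (S3 ∪ S4 ∪ S6 ∪ S7 = {P1, P2, P3, P4, P5, P6, P7, P8, P9, P10, P11, P12}); total cost 3 + 5 + 11 + 13 = 32.
The greedy pick S3, S6, S4, S5, S1 costs 36; no covering selection beats 32.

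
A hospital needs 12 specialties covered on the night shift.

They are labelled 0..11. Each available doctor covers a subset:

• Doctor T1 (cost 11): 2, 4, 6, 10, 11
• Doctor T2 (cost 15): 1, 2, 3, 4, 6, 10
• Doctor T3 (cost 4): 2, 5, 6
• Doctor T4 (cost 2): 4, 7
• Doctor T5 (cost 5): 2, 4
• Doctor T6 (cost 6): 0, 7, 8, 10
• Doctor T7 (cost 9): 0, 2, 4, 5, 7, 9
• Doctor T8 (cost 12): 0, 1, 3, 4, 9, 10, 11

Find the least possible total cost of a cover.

22

T3, T6, T8 together cover every specialty (T3 ∪ T6 ∪ T8 = {0, 1, 2, 3, 4, 5, 6, 7, 8, 9, 10, 11}); total cost 4 + 6 + 12 = 22.
The greedy pick T4, T3, T6, T8 costs 24; no covering selection beats 22.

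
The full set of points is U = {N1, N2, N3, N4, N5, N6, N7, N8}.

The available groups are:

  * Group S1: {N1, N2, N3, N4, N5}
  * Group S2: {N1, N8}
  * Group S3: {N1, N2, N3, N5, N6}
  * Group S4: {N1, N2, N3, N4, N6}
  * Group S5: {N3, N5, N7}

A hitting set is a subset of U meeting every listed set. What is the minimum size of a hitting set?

2

The 2 points {N1, N7} hit every group.
The groups S2, S5 are pairwise disjoint, so any hitting set needs a separate point for each — at least 2. Hence 2 is optimal.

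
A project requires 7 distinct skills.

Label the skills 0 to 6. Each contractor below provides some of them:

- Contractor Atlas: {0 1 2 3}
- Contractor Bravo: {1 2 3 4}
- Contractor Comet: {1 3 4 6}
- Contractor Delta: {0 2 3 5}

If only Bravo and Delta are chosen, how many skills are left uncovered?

Union of Bravo, Delta = {0, 1, 2, 3, 4, 5}.
Not covered: 6 — 1 skill.

1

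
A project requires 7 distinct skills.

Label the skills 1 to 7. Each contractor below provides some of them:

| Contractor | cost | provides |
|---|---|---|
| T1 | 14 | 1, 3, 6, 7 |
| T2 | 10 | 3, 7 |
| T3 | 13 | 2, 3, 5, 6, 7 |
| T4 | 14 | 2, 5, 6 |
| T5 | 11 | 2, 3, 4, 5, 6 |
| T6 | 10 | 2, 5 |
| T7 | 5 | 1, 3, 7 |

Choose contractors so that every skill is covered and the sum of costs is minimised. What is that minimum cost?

T5, T7 together cover every skill (T5 ∪ T7 = {1, 2, 3, 4, 5, 6, 7}); total cost 11 + 5 = 16.
No covering selection has total cost below 16.

16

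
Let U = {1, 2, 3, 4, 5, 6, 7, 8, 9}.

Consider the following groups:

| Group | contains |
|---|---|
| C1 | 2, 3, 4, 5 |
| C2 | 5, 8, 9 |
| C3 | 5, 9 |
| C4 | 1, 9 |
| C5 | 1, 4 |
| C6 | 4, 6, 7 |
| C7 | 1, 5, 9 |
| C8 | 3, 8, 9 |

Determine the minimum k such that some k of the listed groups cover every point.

4

C1 and C2 and C6 and C7 together: C1 ∪ C2 ∪ C6 ∪ C7 = {1, 2, 3, 4, 5, 6, 7, 8, 9} — every point is covered.
Only C1 contains 2, so C1 is forced; the remaining 5 points need at least 3 more groups (each remaining group adds at most 2) — so at least 4 groups are needed, and 4 is optimal.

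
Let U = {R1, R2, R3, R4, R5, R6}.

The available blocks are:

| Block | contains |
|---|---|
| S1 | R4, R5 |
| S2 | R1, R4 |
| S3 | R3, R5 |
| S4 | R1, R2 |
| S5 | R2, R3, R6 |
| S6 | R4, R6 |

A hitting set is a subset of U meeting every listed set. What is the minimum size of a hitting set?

The 3 elements {R2, R3, R4} hit every block.
The blocks S3, S4, S6 are pairwise disjoint, so any hitting set needs a separate element for each — at least 3. Hence 3 is optimal.

3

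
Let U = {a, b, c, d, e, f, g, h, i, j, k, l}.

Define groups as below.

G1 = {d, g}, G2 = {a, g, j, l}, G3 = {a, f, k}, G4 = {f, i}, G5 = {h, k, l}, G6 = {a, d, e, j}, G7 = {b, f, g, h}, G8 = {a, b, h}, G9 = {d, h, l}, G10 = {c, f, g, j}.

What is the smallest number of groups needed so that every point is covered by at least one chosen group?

5

G4, G5, G6, G8, and G10 cover everything between them: the union {a, b, c, d, e, f, g, h, i, j, k, l} is all of U.
No 4 of the 10 groups cover everything (all 210 combinations miss at least one point), so 5 is optimal.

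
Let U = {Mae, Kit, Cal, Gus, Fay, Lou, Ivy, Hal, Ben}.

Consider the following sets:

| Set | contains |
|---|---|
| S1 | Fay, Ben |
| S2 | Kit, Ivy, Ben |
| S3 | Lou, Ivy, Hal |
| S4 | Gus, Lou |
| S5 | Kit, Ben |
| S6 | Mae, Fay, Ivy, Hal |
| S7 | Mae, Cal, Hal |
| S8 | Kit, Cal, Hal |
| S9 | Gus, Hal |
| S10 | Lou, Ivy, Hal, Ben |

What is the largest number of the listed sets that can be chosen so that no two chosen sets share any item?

S4, S5, S6 are pairwise disjoint (S4={Gus,Lou}; S5={Kit,Ben}; S6={Mae,Fay,Ivy,Hal}).
Every remaining set overlaps one of these, and no 4 of the listed sets are pairwise disjoint, so 3 is the maximum.

3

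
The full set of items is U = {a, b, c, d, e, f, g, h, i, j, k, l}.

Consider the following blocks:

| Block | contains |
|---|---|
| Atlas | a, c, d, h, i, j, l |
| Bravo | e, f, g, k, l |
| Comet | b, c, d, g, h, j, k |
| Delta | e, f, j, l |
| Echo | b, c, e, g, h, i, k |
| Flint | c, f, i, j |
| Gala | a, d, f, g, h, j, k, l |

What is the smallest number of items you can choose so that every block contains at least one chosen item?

T = {c, f} meets every block (each contains at least one member of T), and |T| = 2.
No single item lies in every block, so at least 2 are needed and 2 is optimal.

2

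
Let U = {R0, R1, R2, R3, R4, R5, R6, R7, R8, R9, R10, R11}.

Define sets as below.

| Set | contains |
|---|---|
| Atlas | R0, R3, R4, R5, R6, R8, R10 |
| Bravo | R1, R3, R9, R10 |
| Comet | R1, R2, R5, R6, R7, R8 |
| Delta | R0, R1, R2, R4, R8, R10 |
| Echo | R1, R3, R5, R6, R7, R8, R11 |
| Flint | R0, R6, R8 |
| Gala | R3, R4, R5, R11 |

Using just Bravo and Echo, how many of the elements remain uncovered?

Union of Bravo, Echo = {R1, R3, R5, R6, R7, R8, R9, R10, R11}.
Not covered: R0, R2, R4 — 3 elements.

3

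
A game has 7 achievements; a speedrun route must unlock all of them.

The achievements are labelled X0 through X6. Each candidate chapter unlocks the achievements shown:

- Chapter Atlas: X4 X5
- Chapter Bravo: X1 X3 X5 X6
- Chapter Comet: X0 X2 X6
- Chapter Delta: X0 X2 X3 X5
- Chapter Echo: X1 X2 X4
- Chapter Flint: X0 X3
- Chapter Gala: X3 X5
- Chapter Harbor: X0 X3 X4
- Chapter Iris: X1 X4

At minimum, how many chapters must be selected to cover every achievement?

Take {Bravo, Comet, Harbor}. Their union is {X0, X1, X2, X3, X4, X5, X6}, which is all 7 achievements.
No 2 of the 9 chapters cover everything (all 36 combinations miss at least one achievement), so 3 is optimal.

3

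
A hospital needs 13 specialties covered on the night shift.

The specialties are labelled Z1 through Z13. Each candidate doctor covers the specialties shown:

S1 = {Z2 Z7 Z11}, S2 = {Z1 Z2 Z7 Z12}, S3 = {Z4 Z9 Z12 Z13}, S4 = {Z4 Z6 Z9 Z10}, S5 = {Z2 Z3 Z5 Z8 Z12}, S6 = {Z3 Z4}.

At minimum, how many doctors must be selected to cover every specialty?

S1 and S2 and S3 and S4 and S5 together: S1 ∪ S2 ∪ S3 ∪ S4 ∪ S5 = {Z1, Z2, Z3, Z4, Z5, Z6, Z7, Z8, Z9, Z10, Z11, Z12, Z13} — every specialty is covered.
No 4 of the 6 doctors cover everything (all 15 combinations miss at least one specialty), so 5 is optimal.

5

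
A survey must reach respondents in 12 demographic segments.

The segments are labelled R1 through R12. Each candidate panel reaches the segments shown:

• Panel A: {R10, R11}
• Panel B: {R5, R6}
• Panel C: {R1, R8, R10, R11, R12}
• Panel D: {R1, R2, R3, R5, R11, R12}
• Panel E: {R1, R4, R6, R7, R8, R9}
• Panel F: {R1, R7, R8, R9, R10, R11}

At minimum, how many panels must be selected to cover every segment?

3

Take {C, D, E}. Their union is {R1, R2, R3, R4, R5, R6, R7, R8, R9, R10, R11, R12}, which is all 12 segments.
Only D contains R2, so D is forced; the remaining 6 segments need at least 2 more panels (each remaining panel adds at most 5) — so at least 3 panels are needed, and 3 is optimal.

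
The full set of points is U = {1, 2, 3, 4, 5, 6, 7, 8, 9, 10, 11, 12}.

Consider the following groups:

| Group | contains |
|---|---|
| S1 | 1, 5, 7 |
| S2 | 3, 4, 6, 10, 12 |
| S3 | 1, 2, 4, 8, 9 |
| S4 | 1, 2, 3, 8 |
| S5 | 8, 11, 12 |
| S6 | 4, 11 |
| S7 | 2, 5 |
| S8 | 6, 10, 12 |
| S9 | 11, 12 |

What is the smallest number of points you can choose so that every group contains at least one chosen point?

4

H = {2, 7, 11, 12} meets every group (each contains at least one member of H), and |H| = 4.
No choice of 3 points meets every group, so 4 is the minimum.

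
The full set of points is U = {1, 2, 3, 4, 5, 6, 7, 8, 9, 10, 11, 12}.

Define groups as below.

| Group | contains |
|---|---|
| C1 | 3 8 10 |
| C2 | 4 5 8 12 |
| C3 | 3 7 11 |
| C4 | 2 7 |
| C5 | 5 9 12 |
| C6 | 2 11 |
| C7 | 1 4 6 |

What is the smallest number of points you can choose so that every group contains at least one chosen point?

4

The 4 points {2, 3, 4, 12} hit every group.
The groups C1, C5, C6, C7 are pairwise disjoint, so any hitting set needs a separate point for each — at least 4. Hence 4 is optimal.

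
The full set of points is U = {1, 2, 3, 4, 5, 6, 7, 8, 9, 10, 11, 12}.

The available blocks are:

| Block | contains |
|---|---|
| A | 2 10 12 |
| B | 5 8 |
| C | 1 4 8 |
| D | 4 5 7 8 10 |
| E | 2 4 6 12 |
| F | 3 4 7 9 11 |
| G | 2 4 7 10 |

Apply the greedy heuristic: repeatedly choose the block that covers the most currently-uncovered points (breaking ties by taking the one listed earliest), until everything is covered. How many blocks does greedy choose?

4

Greedy: pick D (covers 5 new) → pick E (covers 3 new) → pick F (covers 3 new) → pick C (covers 1 new). Total picks: 4.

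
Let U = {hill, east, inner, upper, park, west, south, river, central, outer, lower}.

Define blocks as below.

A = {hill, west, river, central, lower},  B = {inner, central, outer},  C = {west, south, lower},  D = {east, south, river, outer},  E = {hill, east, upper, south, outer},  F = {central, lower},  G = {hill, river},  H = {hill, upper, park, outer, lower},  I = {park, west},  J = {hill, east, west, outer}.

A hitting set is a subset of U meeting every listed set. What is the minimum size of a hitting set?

4

The 4 items {hill, west, central, outer} hit every block.
No choice of 3 items meets every block, so 4 is the minimum.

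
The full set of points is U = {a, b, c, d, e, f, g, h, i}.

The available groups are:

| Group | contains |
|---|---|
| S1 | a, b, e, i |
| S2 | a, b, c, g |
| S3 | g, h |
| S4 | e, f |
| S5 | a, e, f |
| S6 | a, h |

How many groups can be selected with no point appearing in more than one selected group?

S1, S3 are pairwise disjoint (S1={a,b,e,i}; S3={g,h}).
Every remaining group overlaps one of these, and no 3 of the listed groups are pairwise disjoint, so 2 is the maximum.

2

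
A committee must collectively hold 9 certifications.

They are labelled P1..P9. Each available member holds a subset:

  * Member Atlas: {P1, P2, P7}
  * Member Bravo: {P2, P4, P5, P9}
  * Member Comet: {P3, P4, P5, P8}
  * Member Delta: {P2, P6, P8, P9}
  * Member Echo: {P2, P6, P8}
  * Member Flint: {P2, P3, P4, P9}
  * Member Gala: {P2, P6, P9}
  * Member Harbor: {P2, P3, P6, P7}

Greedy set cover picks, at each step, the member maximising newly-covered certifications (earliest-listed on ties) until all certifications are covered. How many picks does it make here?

Greedy: pick Bravo (covers 4 new) → pick Harbor (covers 3 new) → pick Atlas (covers 1 new) → pick Comet (covers 1 new). Total picks: 4.
(The true minimum cover uses only 3 members, so greedy is not optimal here.)

4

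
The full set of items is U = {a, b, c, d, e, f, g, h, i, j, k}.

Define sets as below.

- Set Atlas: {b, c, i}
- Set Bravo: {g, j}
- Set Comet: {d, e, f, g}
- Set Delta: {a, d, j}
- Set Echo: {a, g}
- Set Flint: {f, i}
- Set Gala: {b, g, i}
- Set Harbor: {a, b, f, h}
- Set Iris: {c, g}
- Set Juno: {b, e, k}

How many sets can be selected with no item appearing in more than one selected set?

4

Delta, Flint, Iris, Juno are pairwise disjoint (Delta={a,d,j}; Flint={f,i}; Iris={c,g}; Juno={b,e,k}).
Every remaining set overlaps one of these, and no 5 of the listed sets are pairwise disjoint, so 4 is the maximum.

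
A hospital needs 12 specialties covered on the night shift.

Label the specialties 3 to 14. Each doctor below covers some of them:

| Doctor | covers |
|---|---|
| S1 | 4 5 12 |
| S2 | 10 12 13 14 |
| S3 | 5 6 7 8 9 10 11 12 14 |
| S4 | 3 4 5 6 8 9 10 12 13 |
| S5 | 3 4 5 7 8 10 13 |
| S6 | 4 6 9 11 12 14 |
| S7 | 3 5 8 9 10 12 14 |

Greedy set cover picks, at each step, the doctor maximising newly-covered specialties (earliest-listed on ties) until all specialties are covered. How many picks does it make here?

2

Greedy: pick S3 (covers 9 new) → pick S4 (covers 3 new). Total picks: 2.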